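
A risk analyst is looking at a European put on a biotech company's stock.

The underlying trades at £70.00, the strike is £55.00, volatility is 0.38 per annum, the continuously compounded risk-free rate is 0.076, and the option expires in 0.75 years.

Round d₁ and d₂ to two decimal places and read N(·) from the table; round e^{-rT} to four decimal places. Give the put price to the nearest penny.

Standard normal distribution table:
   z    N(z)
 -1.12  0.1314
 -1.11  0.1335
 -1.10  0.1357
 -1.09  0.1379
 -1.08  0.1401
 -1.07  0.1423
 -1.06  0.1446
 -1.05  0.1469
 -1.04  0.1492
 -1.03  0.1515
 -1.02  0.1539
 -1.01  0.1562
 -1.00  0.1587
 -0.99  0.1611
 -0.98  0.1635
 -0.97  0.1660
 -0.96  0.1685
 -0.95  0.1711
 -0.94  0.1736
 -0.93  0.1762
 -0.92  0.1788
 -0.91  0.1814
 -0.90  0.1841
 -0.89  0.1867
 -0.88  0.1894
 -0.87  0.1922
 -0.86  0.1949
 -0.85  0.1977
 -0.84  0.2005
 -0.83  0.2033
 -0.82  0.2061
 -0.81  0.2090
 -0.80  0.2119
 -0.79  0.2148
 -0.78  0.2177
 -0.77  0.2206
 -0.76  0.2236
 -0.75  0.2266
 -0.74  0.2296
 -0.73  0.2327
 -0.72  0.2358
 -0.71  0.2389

σ√T = 0.38·√0.75 = 0.3291
d₁ = [ln(70/55) + (0.076 + ½·0.38²)·0.75] / (σ√T) = (0.2412 + 0.1111) / 0.3291 = 1.0706 → 1.07
d₂ = 1.0706 − 0.3291 = 0.7415 → 0.74
e^(−rT) = e^(−0.076·0.75) = 0.9446
P = 55·0.9446·N(-0.74) − 70·N(-1.07) = 55·0.9446·0.2296 − 70·0.1423 = 11.9284 − 9.9610 = 1.9674

£1.97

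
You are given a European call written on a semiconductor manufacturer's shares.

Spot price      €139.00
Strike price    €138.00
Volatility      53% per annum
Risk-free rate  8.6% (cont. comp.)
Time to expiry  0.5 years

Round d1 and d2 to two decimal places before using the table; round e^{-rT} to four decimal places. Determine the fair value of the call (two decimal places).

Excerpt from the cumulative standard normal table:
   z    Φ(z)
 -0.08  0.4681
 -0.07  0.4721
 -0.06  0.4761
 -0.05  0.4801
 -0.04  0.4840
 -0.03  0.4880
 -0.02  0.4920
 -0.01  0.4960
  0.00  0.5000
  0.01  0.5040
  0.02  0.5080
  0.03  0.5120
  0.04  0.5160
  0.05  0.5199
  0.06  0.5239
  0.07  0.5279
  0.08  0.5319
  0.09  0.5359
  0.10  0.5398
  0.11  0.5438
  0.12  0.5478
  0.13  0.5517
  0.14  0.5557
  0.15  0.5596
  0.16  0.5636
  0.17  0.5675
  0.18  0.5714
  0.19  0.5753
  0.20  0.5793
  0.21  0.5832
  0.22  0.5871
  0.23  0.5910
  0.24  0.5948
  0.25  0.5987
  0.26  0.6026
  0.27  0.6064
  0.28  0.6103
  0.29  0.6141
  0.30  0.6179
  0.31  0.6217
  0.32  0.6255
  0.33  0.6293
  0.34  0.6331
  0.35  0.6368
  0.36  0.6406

σ√T = 0.53 × 0.7071 = 0.3748
d₁ = [ln(139/138) + (0.086 + 0.53²/2)·0.5] / 0.3748 = [0.0072 + 0.1132] / 0.3748 = 0.3214 which rounds to 0.32
d₂ = d₁ − σ√T = 0.3214 − 0.3748 = -0.0534 which rounds to -0.05
exp(−rT) = exp(−0.086·0.5) = 0.9579
C = 139·N(0.32) − 138·0.9579·N(-0.05) = 139·0.6255 − 138·0.9579·0.4801 = 86.9445 − 63.4645 = 23.4800

€23.48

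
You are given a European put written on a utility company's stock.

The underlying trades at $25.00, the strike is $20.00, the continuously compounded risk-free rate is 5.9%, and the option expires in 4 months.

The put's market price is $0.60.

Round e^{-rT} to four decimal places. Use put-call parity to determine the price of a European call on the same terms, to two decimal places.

$5.99

exp(−rT) = exp(−0.059·0.3333) = 0.9805
Put-call parity: C − P = S − K·e^(−rT) = 25 − 20·0.9805 = 25 − 19.6100 = 5.3900
C = P + (C − P) = 0.60 + (5.3900) = 5.9900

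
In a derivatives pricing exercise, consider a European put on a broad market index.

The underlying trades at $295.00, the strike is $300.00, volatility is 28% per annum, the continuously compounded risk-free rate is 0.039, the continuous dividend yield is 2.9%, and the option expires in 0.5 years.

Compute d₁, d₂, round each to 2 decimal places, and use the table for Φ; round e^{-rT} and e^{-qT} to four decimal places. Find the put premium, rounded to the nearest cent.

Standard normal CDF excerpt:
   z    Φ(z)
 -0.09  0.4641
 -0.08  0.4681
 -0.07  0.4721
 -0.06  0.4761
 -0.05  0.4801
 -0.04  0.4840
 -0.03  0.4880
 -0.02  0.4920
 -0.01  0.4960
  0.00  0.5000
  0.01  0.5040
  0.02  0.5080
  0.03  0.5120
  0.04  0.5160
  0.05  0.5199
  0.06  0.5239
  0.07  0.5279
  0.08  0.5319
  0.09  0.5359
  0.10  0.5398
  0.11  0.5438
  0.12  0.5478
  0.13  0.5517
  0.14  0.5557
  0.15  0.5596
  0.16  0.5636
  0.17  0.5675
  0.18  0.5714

σ√T = 0.28·√0.5 = 0.1980
ln(S/K) + (r − q + σ²/2)T = ln(295/300) + (0.039 − 0.029 + 0.28²/2)·0.5 = -0.0168 + 0.0246 = 0.0078
d₁ = 0.0078 / 0.1980 = 0.0394 ⇒ 0.04
d₂ = d₁ − σ√T = 0.0394 − 0.1980 = -0.1586 ⇒ -0.16
exp(−qT) = exp(−0.029·0.5) = 0.9856;  exp(−rT) = exp(−0.039·0.5) = 0.9807
N(−d₂) = N(0.16) = 0.5636;  N(−d₁) = N(-0.04) = 0.4840
P = 300·0.9807·0.5636 − 295·0.9856·0.4840 = 165.8168 − 140.7240 = 25.0928

$25.09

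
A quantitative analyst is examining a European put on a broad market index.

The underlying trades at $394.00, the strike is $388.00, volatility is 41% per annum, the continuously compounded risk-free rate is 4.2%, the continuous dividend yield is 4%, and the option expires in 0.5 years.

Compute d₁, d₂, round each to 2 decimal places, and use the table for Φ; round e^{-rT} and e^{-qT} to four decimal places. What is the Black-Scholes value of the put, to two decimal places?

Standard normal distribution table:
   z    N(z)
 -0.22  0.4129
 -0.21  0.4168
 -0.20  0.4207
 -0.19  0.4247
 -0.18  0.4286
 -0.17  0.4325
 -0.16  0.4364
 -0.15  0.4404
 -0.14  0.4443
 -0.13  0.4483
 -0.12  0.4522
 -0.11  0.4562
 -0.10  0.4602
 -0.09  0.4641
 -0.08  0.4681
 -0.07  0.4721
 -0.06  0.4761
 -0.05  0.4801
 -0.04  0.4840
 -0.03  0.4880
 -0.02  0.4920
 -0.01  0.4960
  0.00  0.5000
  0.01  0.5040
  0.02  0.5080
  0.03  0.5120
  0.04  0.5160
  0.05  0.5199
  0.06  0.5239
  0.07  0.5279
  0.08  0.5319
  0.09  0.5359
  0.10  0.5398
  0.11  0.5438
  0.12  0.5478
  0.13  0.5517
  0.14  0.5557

σ√T = 0.41·√0.5 = 0.2899
d₁ = [ln(394/388) + (0.042 − 0.04 + 0.41²/2)·0.5] / 0.2899 = [0.0153 + 0.0430] / 0.2899 = 0.2013 which rounds to 0.20
d₂ = d₁ − σ√T = 0.2013 − 0.2899 = -0.0886 which rounds to -0.09
exp(−qT) = exp(−0.04·0.5) = 0.9802;  exp(−rT) = exp(−0.042·0.5) = 0.9792
P = 388·0.9792·N(0.09) − 394·0.9802·N(-0.20) = 388·0.9792·0.5359 − 394·0.9802·0.4207 = 203.6043 − 162.4738 = 41.1304

$41.13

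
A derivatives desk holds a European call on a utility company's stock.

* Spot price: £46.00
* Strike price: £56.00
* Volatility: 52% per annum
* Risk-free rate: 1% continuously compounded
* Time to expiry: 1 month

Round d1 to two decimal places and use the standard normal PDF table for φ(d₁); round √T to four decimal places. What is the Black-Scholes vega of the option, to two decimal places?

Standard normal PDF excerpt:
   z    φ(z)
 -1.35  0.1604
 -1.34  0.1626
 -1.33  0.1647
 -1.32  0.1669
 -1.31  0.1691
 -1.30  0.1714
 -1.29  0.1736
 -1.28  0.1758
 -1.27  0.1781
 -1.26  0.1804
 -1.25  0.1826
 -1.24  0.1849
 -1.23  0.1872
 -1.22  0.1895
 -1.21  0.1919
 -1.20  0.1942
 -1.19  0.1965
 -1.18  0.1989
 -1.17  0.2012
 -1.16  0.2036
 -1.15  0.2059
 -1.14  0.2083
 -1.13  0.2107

2.49

T = 0.08333;  σ√T = 0.1501
d₁ = [ln(46/56) + (0.01 + ½·0.52²)·0.08333] / (σ√T) = (-0.1967 + 0.0121) / 0.1501 = -1.2298 ⇒ -1.23
√T = √0.08333 = 0.2887
φ(d₁) = φ(-1.23) = 0.1872
vega = S·φ(d₁)·√T = 46·0.1872·0.2887 = 2.4861
(The put has the same vega.)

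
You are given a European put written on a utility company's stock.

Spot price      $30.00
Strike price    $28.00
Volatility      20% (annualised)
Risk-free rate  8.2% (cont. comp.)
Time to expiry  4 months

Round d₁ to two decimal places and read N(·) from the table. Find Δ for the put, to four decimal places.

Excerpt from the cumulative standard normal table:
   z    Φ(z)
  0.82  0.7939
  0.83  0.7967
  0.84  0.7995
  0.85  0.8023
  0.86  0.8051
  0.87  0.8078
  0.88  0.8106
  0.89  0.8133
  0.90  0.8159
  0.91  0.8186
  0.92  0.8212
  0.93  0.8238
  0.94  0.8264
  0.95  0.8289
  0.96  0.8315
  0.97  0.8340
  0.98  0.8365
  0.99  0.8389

-0.1867

T = 0.3333;  σ√T = 0.1155
d₁ = [ln(30/28) + (0.082 + 0.2²/2)·0.3333] / 0.1155 = [0.0690 + 0.0340] / 0.1155 = 0.8919 ⇒ 0.89
N(d₁) = N(0.89) = 0.8133
Δ_put = N(d₁) − 1 = 0.8133 − 1 = -0.1867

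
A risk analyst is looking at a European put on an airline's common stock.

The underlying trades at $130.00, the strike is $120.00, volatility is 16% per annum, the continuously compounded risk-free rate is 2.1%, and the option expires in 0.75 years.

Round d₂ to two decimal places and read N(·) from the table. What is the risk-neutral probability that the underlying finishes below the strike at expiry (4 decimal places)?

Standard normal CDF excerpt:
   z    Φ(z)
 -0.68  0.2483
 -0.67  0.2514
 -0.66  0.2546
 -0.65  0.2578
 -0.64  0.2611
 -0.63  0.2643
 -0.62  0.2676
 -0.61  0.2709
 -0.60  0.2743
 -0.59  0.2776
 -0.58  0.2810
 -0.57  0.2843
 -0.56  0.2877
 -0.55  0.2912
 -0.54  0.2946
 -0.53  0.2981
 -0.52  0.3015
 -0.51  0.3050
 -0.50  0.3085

0.2676

T = 0.75;  σ√T = 0.1386
d₁ = [ln(130/120) + (0.021 + 0.16²/2)·0.75] / 0.1386 = [0.0800 + 0.0254] / 0.1386 = 0.7606 which rounds to 0.76
d₂ = d₁ − σ√T = 0.7606 − 0.1386 = 0.6220 which rounds to 0.62
Risk-neutral Pr[S_T < K] = N(−d₂) = N(-0.62) = 0.2676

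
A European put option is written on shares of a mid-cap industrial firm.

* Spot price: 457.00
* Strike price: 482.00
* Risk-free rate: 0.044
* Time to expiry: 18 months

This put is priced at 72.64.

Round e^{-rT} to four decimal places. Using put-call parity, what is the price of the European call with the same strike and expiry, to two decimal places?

e^(−rT) = e^(−0.044·1.5) = 0.9361
Put-call parity: C − P = S − K·e^(−rT) = 457 − 482·0.9361 = 457 − 451.2002 = 5.7998
C = P + (C − P) = 72.64 + (5.7998) = 78.4398

78.44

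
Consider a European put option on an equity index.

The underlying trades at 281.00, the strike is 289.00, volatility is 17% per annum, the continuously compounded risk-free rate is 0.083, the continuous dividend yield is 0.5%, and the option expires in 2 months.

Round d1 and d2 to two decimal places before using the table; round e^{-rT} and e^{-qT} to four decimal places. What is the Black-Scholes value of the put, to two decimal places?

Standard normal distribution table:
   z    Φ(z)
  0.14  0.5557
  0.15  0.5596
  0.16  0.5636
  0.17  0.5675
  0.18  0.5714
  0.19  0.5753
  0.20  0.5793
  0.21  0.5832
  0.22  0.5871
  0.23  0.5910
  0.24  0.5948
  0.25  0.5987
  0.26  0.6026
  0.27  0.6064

σ√T = 0.17·√0.1667 = 0.0694
ln(S/K) + (r − q + σ²/2)T = ln(281/289) + (0.083 − 0.005 + 0.17²/2)·0.1667 = -0.0281 + 0.0154 = -0.0127
d₁ = -0.0127 / 0.0694 = -0.1825 → -0.18
d₂ = d₁ − σ√T = -0.1825 − 0.0694 = -0.2519 → -0.25
e^(−qT) = e^(−0.005·0.1667) = 0.9992;  e^(−rT) = e^(−0.083·0.1667) = 0.9863
P = 289·0.9863·N(0.25) − 281·0.9992·N(0.18) = 289·0.9863·0.5987 − 281·0.9992·0.5714 = 170.6539 − 160.4349 = 10.2189

10.22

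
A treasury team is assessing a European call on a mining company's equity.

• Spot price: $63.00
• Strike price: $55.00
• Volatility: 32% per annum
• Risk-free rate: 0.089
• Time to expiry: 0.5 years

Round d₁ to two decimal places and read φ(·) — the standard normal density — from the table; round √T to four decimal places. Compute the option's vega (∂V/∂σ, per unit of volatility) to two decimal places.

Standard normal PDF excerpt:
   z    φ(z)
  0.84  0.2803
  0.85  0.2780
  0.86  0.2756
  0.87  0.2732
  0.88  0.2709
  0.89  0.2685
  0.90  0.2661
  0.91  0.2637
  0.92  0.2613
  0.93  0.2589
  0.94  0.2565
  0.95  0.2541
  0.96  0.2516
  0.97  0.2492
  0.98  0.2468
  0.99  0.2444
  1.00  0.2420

σ√T = 0.32·√0.5 = 0.2263
ln(S/K) + (r + σ²/2)T = ln(63/55) + (0.089 + 0.32²/2)·0.5 = 0.1358 + 0.0701 = 0.2059
d₁ = 0.2059 / 0.2263 = 0.9100 ⇒ 0.91
√T = √0.5 = 0.7071
φ(d₁) = φ(0.91) = 0.2637
vega = S·φ(d₁)·√T = 63·0.2637·0.7071 = 11.7471
(The put has the same vega.)

11.75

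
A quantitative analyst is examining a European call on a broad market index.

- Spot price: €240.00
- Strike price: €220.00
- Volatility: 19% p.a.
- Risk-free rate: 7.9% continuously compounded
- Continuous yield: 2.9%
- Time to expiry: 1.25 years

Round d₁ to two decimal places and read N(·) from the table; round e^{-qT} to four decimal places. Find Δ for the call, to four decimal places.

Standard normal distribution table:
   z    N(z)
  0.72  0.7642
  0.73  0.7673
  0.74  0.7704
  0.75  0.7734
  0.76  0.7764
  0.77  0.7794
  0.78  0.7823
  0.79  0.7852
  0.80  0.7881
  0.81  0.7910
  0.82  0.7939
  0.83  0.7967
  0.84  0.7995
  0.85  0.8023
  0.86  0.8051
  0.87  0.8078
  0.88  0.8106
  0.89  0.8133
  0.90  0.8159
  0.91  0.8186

0.7628

T = 1.25;  σ√T = 0.2124
d₁ = [ln(240/220) + (0.079 − 0.029 + 0.19²/2)·1.25] / 0.2124 = [0.0870 + 0.0851] / 0.2124 = 0.8100 ⇒ 0.81
N(d₁) = N(0.81) = 0.7910
Δ_call = exp(−qT)·N(d₁) = 0.9644·0.7910 = 0.7628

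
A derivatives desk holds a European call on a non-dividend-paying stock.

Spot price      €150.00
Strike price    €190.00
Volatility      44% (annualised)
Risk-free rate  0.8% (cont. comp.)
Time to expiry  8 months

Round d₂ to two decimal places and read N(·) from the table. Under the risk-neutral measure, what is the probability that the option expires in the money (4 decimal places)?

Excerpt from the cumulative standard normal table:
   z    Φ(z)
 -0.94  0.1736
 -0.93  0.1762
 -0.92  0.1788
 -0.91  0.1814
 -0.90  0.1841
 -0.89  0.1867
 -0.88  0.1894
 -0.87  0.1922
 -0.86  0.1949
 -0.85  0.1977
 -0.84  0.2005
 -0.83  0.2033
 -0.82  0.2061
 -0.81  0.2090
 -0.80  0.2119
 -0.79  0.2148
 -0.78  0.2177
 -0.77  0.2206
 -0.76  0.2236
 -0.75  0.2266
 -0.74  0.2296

T = 0.6667;  σ√T = 0.3593
d₁ = [ln(150/190) + (0.008 + 0.44²/2)·0.6667] / 0.3593 = [-0.2364 + 0.0699] / 0.3593 = -0.4635 → -0.46
d₂ = d₁ − σ√T = -0.4635 − 0.3593 = -0.8228 → -0.82
Risk-neutral Pr[S_T > K] = N(d₂) = N(-0.82) = 0.2061

0.2061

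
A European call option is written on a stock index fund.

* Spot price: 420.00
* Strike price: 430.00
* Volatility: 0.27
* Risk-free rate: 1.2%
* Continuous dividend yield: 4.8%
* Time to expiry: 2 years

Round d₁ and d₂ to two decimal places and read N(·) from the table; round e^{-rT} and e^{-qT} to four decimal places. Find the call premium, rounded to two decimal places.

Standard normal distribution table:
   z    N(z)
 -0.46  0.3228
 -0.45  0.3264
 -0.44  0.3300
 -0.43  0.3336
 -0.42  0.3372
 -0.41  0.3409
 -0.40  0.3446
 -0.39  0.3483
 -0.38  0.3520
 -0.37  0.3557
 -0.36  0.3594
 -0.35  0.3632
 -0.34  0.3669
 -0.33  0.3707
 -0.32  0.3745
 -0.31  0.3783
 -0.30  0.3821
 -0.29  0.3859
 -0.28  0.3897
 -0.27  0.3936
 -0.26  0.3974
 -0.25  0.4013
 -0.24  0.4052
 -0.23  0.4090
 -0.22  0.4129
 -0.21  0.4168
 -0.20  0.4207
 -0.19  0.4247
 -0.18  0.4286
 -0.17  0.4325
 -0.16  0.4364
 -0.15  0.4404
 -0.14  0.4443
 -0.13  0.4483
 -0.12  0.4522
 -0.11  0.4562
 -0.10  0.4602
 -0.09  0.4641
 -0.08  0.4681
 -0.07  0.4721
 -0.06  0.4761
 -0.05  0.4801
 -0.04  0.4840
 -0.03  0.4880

43.13

σ√T = 0.27 × 1.4142 = 0.3818
ln(S/K) + (r − q + σ²/2)T = ln(420/430) + (0.012 − 0.048 + 0.27²/2)·2 = -0.0235 + 0.0009 = -0.0226
d₁ = -0.0226 / 0.3818 = -0.0593 which rounds to -0.06
d₂ = d₁ − σ√T = -0.0593 − 0.3818 = -0.4411 which rounds to -0.44
exp(−qT) = exp(−0.048·2) = 0.9085;  exp(−rT) = exp(−0.012·2) = 0.9763
N(d₁) = N(-0.06) = 0.4761;  N(d₂) = N(-0.44) = 0.3300
C = 420·0.9085·0.4761 − 430·0.9763·0.3300 = 181.6655 − 138.5370 = 43.1285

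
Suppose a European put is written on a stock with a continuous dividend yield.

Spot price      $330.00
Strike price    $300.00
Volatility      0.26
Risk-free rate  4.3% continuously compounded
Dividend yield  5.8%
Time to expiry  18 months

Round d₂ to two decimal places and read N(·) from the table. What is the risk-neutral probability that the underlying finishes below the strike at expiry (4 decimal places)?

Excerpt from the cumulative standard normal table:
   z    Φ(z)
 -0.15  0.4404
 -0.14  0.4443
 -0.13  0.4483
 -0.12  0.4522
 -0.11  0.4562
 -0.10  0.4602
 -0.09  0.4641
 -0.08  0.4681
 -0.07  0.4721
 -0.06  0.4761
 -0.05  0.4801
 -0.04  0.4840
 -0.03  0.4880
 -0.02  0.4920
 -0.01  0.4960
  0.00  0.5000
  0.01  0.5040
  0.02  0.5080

T = 1.5;  σ√T = 0.3184
d₁ = [ln(330/300) + (0.043 − 0.058 + ½·0.26²)·1.5] / (σ√T) = (0.0953 + 0.0282) / 0.3184 = 0.3879 which rounds to 0.39
d₂ = 0.3879 − 0.3184 = 0.0694 which rounds to 0.07
Risk-neutral Pr[S_T < K] = N(−d₂) = N(-0.07) = 0.4721

0.4721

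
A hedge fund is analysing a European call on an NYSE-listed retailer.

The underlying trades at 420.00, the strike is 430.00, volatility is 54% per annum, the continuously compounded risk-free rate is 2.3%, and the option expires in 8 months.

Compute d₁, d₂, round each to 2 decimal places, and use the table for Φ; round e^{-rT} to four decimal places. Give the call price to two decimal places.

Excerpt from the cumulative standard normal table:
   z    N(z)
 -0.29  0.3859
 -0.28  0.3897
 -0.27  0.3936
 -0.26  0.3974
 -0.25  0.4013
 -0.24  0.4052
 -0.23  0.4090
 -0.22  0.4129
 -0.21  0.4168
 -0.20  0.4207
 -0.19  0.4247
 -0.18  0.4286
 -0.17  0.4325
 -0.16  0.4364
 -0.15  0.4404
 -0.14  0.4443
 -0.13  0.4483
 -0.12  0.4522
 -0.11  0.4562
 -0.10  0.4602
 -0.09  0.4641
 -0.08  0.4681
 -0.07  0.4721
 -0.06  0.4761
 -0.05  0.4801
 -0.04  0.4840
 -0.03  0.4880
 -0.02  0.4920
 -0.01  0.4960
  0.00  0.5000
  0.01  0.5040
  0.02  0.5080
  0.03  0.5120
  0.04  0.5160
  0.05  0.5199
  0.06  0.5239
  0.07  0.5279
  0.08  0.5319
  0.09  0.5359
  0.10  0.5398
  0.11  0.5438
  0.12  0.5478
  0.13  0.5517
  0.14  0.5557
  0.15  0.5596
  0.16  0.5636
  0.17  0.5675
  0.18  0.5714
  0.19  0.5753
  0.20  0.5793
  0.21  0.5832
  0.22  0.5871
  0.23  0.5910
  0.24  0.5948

T = 0.6667;  σ√T = 0.4409
d₁ = [ln(420/430) + (0.023 + 0.54²/2)·0.6667] / 0.4409 = [-0.0235 + 0.1125] / 0.4409 = 0.2019 → 0.20
d₂ = d₁ − σ√T = 0.2019 − 0.4409 = -0.2390 → -0.24
exp(−rT) = exp(−0.023·0.6667) = 0.9848
C = 420·N(0.20) − 430·0.9848·N(-0.24) = 420·0.5793 − 430·0.9848·0.4052 = 243.3060 − 171.5876 = 71.7184

71.72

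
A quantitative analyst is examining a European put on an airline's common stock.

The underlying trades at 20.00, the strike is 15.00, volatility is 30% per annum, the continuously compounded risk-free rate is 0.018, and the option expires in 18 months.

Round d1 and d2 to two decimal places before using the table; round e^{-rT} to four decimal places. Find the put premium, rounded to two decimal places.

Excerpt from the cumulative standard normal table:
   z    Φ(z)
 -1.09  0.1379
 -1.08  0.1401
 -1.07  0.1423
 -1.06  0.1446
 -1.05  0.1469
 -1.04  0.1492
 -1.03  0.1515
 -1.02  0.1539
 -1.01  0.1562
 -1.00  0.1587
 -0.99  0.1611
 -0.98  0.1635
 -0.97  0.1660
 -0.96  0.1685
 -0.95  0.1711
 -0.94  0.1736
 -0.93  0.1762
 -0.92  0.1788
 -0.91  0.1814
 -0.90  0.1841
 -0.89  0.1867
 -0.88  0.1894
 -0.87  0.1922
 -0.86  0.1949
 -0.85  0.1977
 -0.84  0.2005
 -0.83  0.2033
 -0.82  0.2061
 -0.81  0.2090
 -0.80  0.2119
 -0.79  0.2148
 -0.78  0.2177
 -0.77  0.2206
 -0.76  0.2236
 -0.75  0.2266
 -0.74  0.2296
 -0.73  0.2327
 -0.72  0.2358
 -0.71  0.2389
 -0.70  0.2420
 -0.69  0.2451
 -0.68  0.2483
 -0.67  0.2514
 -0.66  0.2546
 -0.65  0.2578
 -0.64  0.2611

T = 1.5;  σ√T = 0.3674
d₁ = [ln(20/15) + (0.018 + 0.3²/2)·1.5] / 0.3674 = [0.2877 + 0.0945] / 0.3674 = 1.0402 ⇒ 1.04
d₂ = d₁ − σ√T = 1.0402 − 0.3674 = 0.6727 ⇒ 0.67
exp(−rT) = exp(−0.018·1.5) = 0.9734
N(−d₂) = N(-0.67) = 0.2514;  N(−d₁) = N(-1.04) = 0.1492
P = 15·0.9734·0.2514 − 20·0.1492 = 3.6707 − 2.9840 = 0.6867

0.69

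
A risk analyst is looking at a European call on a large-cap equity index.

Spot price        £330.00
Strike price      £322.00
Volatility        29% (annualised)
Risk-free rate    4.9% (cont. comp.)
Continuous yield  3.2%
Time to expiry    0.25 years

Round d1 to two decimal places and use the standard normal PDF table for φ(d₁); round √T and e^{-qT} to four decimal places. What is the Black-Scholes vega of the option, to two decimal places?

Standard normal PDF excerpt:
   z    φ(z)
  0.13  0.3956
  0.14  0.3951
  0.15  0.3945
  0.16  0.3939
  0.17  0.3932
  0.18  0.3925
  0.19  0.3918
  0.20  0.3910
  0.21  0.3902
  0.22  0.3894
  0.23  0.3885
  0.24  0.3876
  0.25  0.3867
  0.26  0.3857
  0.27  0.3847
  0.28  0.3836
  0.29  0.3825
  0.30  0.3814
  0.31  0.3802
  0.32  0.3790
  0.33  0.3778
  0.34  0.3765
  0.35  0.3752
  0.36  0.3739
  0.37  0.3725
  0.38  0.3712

62.97

σ√T = 0.29 × 0.5000 = 0.1450
d₁ = [ln(330/322) + (0.049 − 0.032 + ½·0.29²)·0.25] / (σ√T) = (0.0245 + 0.0148) / 0.1450 = 0.2711 ≈ 0.27
√T = √0.25 = 0.5000
φ(d₁) = φ(0.27) = 0.3847
exp(−qT) = exp(−0.032·0.25) = 0.9920
vega = S·exp(−qT)·φ(d₁)·√T = 330·0.9920·0.3847·0.5000 = 62.9677
(Call and put vega coincide under Black-Scholes.)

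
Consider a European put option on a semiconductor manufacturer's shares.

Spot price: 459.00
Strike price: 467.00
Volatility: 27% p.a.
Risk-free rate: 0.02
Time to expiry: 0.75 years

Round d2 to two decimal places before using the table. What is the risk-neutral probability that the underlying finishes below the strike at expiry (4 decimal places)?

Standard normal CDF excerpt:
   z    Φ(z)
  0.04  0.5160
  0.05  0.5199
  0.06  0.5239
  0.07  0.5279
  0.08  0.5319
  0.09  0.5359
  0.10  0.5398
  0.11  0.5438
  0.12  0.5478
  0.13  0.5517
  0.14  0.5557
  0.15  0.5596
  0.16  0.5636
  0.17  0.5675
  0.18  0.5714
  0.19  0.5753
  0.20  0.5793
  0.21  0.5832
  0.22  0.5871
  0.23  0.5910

0.5517

σ√T = 0.27 × 0.8660 = 0.2338
d₁ = [ln(459/467) + (0.02 + ½·0.27²)·0.75] / (σ√T) = (-0.0173 + 0.0423) / 0.2338 = 0.1072 ≈ 0.11
d₂ = 0.1072 − 0.2338 = -0.1267 ≈ -0.13
Pr(exercise) under Q = N(−d₂) = N(0.13) = 0.5517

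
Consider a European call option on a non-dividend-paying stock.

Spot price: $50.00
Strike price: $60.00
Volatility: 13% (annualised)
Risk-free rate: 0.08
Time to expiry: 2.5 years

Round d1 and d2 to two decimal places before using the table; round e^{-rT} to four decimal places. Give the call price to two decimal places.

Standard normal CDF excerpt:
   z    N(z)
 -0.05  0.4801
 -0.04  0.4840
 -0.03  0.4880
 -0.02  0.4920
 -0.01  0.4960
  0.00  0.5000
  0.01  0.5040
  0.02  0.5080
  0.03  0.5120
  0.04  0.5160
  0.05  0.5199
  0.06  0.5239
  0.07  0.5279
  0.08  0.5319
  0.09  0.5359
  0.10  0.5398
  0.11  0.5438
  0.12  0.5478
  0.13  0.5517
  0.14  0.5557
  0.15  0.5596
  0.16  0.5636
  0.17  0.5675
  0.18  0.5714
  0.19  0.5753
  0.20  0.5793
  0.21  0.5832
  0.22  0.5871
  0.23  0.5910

T = 2.5;  σ√T = 0.2055
d₁ = [ln(50/60) + (0.08 + ½·0.13²)·2.5] / (σ√T) = (-0.1823 + 0.2211) / 0.2055 = 0.1888 ⇒ 0.19
d₂ = 0.1888 − 0.2055 = -0.0168 ⇒ -0.02
exp(−rT) = exp(−0.08·2.5) = 0.8187
N(d₁) = N(0.19) = 0.5753;  N(d₂) = N(-0.02) = 0.4920
C = 50·0.5753 − 60·0.8187·0.4920 = 28.7650 − 24.1680 = 4.5970

$4.60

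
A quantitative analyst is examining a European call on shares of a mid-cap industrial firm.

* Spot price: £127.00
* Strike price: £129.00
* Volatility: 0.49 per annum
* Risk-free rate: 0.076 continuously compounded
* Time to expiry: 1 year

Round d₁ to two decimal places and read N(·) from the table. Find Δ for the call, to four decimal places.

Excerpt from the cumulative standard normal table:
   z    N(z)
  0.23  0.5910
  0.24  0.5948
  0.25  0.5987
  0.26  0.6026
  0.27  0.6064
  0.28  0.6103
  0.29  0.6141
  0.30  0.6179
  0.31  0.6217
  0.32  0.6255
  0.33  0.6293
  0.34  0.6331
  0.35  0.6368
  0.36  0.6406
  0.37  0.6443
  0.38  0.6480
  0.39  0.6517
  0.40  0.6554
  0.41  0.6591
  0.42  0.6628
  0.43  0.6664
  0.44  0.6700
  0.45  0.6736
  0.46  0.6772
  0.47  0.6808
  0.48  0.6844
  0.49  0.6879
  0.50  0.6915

σ√T = 0.49·√1 = 0.4900
ln(S/K) + (r + σ²/2)T = ln(127/129) + (0.076 + 0.49²/2)·1 = -0.0156 + 0.1961 = 0.1804
d₁ = 0.1804 / 0.4900 = 0.3682 which rounds to 0.37
N(d₁) = N(0.37) = 0.6443
Δ_call = N(d₁) = 0.6443

0.6443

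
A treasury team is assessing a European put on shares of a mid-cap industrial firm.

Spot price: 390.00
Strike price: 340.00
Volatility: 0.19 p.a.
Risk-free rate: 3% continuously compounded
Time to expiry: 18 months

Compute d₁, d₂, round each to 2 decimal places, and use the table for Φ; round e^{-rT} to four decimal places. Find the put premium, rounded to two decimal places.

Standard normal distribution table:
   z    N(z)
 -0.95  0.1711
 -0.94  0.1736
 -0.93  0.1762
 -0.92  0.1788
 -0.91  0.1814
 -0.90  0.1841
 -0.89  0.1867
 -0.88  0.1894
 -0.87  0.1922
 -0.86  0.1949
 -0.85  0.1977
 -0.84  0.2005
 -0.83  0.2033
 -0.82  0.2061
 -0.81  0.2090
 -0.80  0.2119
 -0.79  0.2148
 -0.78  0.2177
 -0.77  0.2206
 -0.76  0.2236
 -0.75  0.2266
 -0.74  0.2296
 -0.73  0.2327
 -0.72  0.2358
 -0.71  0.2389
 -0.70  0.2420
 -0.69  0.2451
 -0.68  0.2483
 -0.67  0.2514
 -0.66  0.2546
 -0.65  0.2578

9.92

σ√T = 0.19·√1.5 = 0.2327
ln(S/K) + (r + σ²/2)T = ln(390/340) + (0.03 + 0.19²/2)·1.5 = 0.1372 + 0.0721 = 0.2093
d₁ = 0.2093 / 0.2327 = 0.8993 ⇒ 0.90
d₂ = d₁ − σ√T = 0.8993 − 0.2327 = 0.6666 ⇒ 0.67
exp(−rT) = exp(−0.03·1.5) = 0.9560
P = 340·0.9560·N(-0.67) − 390·N(-0.90) = 340·0.9560·0.2514 − 390·0.1841 = 81.7151 − 71.7990 = 9.9161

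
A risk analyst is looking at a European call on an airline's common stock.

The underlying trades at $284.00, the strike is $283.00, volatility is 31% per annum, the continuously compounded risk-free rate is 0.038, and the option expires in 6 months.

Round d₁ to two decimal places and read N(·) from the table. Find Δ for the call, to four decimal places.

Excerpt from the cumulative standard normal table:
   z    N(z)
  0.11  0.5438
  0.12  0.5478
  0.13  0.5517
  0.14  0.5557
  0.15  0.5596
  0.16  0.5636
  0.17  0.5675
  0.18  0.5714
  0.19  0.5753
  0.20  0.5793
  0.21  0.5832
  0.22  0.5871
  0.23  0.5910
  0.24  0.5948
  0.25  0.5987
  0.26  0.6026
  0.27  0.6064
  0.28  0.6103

σ√T = 0.31 × 0.7071 = 0.2192
d₁ = [ln(284/283) + (0.038 + ½·0.31²)·0.5] / (σ√T) = (0.0035 + 0.0430) / 0.2192 = 0.2124 ≈ 0.21
N(d₁) = N(0.21) = 0.5832
Δ_call = N(d₁) = 0.5832

0.5832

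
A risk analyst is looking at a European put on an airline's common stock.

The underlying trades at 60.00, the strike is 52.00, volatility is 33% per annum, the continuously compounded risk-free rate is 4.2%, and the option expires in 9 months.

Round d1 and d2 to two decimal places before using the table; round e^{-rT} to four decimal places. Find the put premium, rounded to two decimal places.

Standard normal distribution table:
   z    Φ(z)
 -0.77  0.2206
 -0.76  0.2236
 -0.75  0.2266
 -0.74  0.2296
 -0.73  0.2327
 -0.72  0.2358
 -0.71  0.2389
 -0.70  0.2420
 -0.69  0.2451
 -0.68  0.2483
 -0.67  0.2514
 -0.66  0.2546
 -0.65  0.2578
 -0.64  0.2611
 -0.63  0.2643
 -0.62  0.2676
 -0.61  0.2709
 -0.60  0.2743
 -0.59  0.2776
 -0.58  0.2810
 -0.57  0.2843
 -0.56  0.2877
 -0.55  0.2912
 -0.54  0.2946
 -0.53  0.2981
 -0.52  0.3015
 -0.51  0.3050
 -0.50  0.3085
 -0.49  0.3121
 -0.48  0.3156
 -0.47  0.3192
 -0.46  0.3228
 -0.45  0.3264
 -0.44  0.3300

σ√T = 0.33·√0.75 = 0.2858
d₁ = [ln(60/52) + (0.042 + 0.33²/2)·0.75] / 0.2858 = [0.1431 + 0.0723] / 0.2858 = 0.7538 ⇒ 0.75
d₂ = d₁ − σ√T = 0.7538 − 0.2858 = 0.4681 ⇒ 0.47
exp(−rT) = exp(−0.042·0.75) = 0.9690
N(−d₂) = N(-0.47) = 0.3192;  N(−d₁) = N(-0.75) = 0.2266
P = 52·0.9690·0.3192 − 60·0.2266 = 16.0838 − 13.5960 = 2.4878

2.49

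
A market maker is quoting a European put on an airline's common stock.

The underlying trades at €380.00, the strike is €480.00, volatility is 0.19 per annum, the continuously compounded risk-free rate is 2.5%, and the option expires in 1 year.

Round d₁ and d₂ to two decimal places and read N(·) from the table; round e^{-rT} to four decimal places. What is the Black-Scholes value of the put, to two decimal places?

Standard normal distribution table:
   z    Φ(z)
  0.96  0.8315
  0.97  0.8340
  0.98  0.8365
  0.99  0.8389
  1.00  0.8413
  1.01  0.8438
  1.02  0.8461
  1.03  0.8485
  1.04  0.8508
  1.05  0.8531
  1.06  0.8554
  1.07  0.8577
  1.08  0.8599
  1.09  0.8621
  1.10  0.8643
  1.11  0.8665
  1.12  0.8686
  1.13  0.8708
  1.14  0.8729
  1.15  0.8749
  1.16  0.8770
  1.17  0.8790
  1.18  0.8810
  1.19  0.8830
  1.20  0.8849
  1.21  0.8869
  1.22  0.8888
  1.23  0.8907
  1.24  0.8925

€93.68

T = 1;  σ√T = 0.1900
d₁ = [ln(380/480) + (0.025 + 0.19²/2)·1] / 0.1900 = [-0.2336 + 0.0431] / 0.1900 = -1.0030 ≈ -1.00
d₂ = d₁ − σ√T = -1.0030 − 0.1900 = -1.1930 ≈ -1.19
exp(−rT) = exp(−0.025·1) = 0.9753
N(−d₂) = N(1.19) = 0.8830;  N(−d₁) = N(1.00) = 0.8413
P = 480·0.9753·0.8830 − 380·0.8413 = 413.3712 − 319.6940 = 93.6772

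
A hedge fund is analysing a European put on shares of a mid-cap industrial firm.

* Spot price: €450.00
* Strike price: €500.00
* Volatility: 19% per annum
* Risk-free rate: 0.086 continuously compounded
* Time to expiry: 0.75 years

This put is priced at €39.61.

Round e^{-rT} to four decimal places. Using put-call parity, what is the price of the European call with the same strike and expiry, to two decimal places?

e^(−rT) = e^(−0.086·0.75) = 0.9375
Put-call parity: C − P = S − K·e^(−rT) = 450 − 500·0.9375 = 450 − 468.7500 = -18.7500
C = P + (C − P) = 39.61 + (-18.7500) = 20.8600

€20.86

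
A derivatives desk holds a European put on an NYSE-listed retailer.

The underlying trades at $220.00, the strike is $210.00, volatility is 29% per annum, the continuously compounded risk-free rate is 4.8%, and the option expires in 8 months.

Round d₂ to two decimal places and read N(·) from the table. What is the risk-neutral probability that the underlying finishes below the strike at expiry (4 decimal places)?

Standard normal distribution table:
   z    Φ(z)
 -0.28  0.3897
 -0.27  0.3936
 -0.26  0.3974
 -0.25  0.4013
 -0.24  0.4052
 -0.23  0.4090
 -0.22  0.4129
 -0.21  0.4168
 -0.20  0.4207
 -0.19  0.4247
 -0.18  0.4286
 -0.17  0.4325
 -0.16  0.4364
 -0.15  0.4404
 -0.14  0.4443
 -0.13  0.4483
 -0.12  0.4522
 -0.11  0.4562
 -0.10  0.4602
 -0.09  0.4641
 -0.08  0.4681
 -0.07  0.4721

0.4168

σ√T = 0.29 × 0.8165 = 0.2368
d₁ = [ln(220/210) + (0.048 + 0.29²/2)·0.6667] / 0.2368 = [0.0465 + 0.0600] / 0.2368 = 0.4500 which rounds to 0.45
d₂ = d₁ − σ√T = 0.4500 − 0.2368 = 0.2132 which rounds to 0.21
Pr(exercise) under Q = N(−d₂) = N(-0.21) = 0.4168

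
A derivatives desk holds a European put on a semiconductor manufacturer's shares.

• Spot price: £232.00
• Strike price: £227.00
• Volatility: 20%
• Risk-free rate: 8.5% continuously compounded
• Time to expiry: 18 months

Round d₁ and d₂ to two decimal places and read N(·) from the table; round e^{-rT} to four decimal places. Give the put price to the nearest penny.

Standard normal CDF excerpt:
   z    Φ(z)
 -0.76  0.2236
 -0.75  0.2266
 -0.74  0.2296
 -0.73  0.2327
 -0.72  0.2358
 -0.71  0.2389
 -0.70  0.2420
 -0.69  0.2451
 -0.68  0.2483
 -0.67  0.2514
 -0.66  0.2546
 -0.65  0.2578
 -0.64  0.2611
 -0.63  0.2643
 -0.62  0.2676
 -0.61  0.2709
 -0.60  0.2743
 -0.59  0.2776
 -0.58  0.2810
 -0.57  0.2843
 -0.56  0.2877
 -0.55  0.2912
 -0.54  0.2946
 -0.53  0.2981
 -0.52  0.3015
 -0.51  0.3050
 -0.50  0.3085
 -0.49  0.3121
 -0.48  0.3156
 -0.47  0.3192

£8.38

σ√T = 0.2·√1.5 = 0.2449
d₁ = [ln(232/227) + (0.085 + 0.2²/2)·1.5] / 0.2449 = [0.0218 + 0.1575] / 0.2449 = 0.7319 → 0.73
d₂ = d₁ − σ√T = 0.7319 − 0.2449 = 0.4870 → 0.49
e^(−rT) = e^(−0.085·1.5) = 0.8803
P = 227·0.8803·N(-0.49) − 232·N(-0.73) = 227·0.8803·0.3121 − 232·0.2327 = 62.3664 − 53.9864 = 8.3800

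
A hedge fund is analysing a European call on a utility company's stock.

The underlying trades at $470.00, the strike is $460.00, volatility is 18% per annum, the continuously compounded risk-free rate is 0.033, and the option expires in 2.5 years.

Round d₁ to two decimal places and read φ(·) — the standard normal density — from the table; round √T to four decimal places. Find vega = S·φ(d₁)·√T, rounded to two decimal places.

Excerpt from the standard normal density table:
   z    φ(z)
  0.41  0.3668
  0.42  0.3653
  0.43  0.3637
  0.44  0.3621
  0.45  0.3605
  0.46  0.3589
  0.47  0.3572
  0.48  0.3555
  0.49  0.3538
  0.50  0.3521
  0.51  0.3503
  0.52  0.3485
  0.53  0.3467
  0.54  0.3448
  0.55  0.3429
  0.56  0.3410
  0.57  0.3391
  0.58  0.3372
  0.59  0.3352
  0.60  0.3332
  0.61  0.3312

σ√T = 0.18·√2.5 = 0.2846
d₁ = [ln(470/460) + (0.033 + ½·0.18²)·2.5] / (σ√T) = (0.0215 + 0.1230) / 0.2846 = 0.5077 which rounds to 0.51
√T = √2.5 = 1.5811
φ(d₁) = φ(0.51) = 0.3503
vega = S·φ(d₁)·√T = 470·0.3503·1.5811 = 260.3139
(Call and put vega coincide under Black-Scholes.)

260.31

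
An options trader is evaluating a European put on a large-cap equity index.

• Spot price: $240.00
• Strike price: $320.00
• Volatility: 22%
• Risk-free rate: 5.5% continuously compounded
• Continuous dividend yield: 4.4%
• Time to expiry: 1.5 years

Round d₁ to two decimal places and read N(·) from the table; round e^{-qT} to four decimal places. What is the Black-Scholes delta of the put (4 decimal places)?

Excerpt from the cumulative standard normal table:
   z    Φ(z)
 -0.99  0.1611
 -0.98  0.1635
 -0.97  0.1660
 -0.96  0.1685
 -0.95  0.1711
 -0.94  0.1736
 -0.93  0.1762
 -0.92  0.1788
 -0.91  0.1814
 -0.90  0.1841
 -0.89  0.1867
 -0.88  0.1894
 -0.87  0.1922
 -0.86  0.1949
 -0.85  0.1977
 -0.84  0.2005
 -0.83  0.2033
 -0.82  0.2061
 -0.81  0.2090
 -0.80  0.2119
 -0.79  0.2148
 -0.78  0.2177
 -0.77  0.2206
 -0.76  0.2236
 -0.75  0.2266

-0.7562

T = 1.5;  σ√T = 0.2694
d₁ = [ln(240/320) + (0.055 − 0.044 + 0.22²/2)·1.5] / 0.2694 = [-0.2877 + 0.0528] / 0.2694 = -0.8717 ⇒ -0.87
N(d₁) = N(-0.87) = 0.1922
Δ_put = e^(−qT)·(N(d₁) − 1) = 0.9361·(0.1922 − 1) = -0.7562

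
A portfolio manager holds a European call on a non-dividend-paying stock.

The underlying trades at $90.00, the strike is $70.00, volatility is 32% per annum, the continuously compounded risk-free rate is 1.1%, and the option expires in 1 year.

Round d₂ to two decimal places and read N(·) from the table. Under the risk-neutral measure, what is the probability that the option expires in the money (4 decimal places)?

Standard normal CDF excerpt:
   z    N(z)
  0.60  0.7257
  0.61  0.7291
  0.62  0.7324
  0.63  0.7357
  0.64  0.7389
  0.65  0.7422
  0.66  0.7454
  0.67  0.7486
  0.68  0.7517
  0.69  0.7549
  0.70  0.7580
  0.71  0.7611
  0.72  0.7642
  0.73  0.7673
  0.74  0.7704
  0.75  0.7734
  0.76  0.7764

0.7454

σ√T = 0.32 × 1.0000 = 0.3200
ln(S/K) + (r + σ²/2)T = ln(90/70) + (0.011 + 0.32²/2)·1 = 0.2513 + 0.0622 = 0.3135
d₁ = 0.3135 / 0.3200 = 0.9797 which rounds to 0.98
d₂ = d₁ − σ√T = 0.9797 − 0.3200 = 0.6597 which rounds to 0.66
Risk-neutral Pr[S_T > K] = N(d₂) = N(0.66) = 0.7454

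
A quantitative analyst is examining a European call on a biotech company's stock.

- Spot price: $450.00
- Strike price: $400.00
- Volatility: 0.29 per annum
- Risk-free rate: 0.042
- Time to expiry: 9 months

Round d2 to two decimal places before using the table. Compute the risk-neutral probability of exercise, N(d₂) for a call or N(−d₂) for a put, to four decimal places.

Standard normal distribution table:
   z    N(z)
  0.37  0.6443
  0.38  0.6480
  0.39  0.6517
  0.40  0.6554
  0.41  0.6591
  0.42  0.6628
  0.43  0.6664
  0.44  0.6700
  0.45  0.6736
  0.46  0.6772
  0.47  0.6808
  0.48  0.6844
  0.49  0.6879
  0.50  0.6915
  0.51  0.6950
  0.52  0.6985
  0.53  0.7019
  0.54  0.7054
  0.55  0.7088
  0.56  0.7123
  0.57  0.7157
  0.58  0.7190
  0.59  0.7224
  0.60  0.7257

σ√T = 0.29 × 0.8660 = 0.2511
d₁ = [ln(450/400) + (0.042 + 0.29²/2)·0.75] / 0.2511 = [0.1178 + 0.0630] / 0.2511 = 0.7200 → 0.72
d₂ = d₁ − σ√T = 0.7200 − 0.2511 = 0.4688 → 0.47
Pr(exercise) under Q = N(d₂) = 0.6808

0.6808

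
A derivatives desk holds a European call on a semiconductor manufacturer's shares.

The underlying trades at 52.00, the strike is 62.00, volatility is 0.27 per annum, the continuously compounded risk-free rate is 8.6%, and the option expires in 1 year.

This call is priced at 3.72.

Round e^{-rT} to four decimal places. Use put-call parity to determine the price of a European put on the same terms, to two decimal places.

8.61

e^(−rT) = e^(−0.086·1) = 0.9176
Put-call parity: C − P = S − K·e^(−rT) = 52 − 62·0.9176 = 52 − 56.8912 = -4.8912
P = C − (C − P) = 3.72 − (-4.8912) = 8.6112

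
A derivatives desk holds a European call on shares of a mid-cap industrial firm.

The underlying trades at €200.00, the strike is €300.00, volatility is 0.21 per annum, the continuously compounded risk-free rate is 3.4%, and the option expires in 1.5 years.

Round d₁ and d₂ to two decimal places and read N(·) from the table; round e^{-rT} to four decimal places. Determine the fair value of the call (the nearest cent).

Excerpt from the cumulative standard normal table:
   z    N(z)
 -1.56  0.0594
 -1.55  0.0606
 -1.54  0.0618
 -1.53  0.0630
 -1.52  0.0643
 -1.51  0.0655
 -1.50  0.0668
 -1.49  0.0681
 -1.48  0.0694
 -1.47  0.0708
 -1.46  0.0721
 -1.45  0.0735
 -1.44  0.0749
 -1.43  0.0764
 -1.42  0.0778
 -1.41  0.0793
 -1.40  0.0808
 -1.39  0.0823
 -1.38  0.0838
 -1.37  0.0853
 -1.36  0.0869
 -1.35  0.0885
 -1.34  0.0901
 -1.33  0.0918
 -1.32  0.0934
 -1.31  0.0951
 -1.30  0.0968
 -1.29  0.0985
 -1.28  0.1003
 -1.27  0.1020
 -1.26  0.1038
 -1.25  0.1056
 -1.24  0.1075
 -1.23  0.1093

€2.45

σ√T = 0.21·√1.5 = 0.2572
ln(S/K) + (r + σ²/2)T = ln(200/300) + (0.034 + 0.21²/2)·1.5 = -0.4055 + 0.0841 = -0.3214
d₁ = -0.3214 / 0.2572 = -1.2496 → -1.25
d₂ = d₁ − σ√T = -1.2496 − 0.2572 = -1.5068 → -1.51
e^(−rT) = e^(−0.034·1.5) = 0.9503
C = 200·N(-1.25) − 300·0.9503·N(-1.51) = 200·0.1056 − 300·0.9503·0.0655 = 21.1200 − 18.6734 = 2.4466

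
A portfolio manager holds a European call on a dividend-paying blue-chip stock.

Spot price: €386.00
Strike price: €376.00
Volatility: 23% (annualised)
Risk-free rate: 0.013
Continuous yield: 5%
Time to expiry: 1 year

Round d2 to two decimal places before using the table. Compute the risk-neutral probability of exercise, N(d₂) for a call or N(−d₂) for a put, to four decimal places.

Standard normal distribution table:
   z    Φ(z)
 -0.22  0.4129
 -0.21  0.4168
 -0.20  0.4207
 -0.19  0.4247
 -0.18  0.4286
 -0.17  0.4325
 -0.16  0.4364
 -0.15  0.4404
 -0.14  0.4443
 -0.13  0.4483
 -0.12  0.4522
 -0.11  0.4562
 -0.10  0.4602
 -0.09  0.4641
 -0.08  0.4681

T = 1;  σ√T = 0.2300
d₁ = [ln(386/376) + (0.013 − 0.05 + 0.23²/2)·1] / 0.2300 = [0.0262 − 0.0106] / 0.2300 = 0.0683 ⇒ 0.07
d₂ = d₁ − σ√T = 0.0683 − 0.2300 = -0.1617 ⇒ -0.16
Risk-neutral Pr[S_T > K] = N(d₂) = N(-0.16) = 0.4364

0.4364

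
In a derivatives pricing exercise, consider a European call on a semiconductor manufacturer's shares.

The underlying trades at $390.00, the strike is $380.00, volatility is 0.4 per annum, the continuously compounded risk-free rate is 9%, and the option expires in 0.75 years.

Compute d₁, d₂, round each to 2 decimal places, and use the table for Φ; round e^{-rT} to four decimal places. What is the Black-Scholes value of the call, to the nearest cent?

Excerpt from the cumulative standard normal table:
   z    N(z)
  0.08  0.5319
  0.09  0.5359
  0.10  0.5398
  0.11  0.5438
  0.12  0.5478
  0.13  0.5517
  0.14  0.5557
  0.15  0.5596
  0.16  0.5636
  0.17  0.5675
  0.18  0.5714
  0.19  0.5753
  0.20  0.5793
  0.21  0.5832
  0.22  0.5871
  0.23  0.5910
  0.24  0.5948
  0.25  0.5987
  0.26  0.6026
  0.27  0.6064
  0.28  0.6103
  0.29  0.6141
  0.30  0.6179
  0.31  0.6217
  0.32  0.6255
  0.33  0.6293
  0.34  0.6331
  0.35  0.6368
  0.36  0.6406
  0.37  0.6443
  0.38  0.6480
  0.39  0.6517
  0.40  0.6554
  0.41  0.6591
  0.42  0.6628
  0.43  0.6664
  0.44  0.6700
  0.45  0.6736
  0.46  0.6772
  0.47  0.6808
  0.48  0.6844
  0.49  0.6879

$69.57

σ√T = 0.4·√0.75 = 0.3464
ln(S/K) + (r + σ²/2)T = ln(390/380) + (0.09 + 0.4²/2)·0.75 = 0.0260 + 0.1275 = 0.1535
d₁ = 0.1535 / 0.3464 = 0.4430 → 0.44
d₂ = d₁ − σ√T = 0.4430 − 0.3464 = 0.0966 → 0.10
e^(−rT) = e^(−0.09·0.75) = 0.9347
C = 390·N(0.44) − 380·0.9347·N(0.10) = 390·0.6700 − 380·0.9347·0.5398 = 261.3000 − 191.7294 = 69.5706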